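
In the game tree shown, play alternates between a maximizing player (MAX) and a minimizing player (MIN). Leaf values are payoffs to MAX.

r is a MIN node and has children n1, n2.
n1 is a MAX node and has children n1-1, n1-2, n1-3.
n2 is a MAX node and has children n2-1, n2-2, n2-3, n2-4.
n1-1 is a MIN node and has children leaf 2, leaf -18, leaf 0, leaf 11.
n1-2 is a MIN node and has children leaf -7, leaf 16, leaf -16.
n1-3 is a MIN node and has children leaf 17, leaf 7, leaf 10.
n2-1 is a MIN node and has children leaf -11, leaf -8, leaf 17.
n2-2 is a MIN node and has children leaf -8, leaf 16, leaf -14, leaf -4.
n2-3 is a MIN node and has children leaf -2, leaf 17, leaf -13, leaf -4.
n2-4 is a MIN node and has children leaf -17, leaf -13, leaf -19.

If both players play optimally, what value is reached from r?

n1-1 (MIN): min(2, -18, 0, 11) = -18
n1-2 (MIN): min(-7, 16, -16) = -16
n1-3 (MIN): min(17, 7, 10) = 7
n1 (MAX): max(-18, -16, 7) = 7
n2-1 (MIN): min(-11, -8, 17) = -11
n2-2 (MIN): min(-8, 16, -14, -4) = -14
n2-3 (MIN): min(-2, 17, -13, -4) = -13
n2-4 (MIN): min(-17, -13, -19) = -19
n2 (MAX): max(-11, -14, -13, -19) = -11
r (MIN): min(7, -11) = -11

-11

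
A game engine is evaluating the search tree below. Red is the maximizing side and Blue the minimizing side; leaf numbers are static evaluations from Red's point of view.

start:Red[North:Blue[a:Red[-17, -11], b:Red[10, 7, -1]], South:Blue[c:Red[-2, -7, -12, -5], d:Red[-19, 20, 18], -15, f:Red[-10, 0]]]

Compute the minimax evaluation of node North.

-11

a (Red): max(-17, -11) = -11
b (Red): max(10, 7, -1) = 10
North (Blue): min(-11, 10) = -11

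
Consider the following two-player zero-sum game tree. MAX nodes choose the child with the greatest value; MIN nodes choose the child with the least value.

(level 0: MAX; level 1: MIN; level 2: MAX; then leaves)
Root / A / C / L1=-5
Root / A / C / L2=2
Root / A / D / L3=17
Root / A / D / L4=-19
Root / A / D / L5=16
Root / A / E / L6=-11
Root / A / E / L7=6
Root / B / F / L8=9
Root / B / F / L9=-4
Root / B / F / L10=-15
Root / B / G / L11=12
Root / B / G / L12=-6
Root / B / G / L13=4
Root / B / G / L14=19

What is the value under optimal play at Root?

C (MAX): max(-5, 2) = 2
D (MAX): max(17, -19, 16) = 17
E (MAX): max(-11, 6) = 6
A (MIN): min(2, 17, 6) = 2
F (MAX): max(9, -4, -15) = 9
G (MAX): max(12, -6, 4, 19) = 19
B (MIN): min(9, 19) = 9
Root (MAX): max(2, 9) = 9

9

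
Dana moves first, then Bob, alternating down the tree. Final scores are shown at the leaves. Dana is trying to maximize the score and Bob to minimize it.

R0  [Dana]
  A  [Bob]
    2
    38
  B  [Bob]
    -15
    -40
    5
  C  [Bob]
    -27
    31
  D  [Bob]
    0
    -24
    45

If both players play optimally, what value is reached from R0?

A (Bob): min(2, 38) = 2
B (Bob): min(-15, -40, 5) = -40
C (Bob): min(-27, 31) = -27
D (Bob): min(0, -24, 45) = -24
R0 (Dana): max(2, -40, -27, -24) = 2

2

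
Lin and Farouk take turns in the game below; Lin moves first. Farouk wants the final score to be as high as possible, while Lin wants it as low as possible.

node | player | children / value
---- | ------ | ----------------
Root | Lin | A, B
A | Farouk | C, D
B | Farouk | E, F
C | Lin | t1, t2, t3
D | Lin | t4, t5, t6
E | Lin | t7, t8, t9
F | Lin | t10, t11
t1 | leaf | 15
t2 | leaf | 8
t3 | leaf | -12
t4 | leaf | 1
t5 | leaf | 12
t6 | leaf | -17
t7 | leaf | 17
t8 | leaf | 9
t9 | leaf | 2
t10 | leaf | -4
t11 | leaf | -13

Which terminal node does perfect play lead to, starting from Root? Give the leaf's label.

t3

C (Lin): min(15, 8, -12) = -12
D (Lin): min(1, 12, -17) = -17
A (Farouk): max(-12, -17) = -12
E (Lin): min(17, 9, 2) = 2
F (Lin): min(-4, -13) = -13
B (Farouk): max(2, -13) = 2
Root (Lin): min(-12, 2) = -12
At Root, Lin picks A (lowest: -12).
At A, Farouk picks C (highest: -12).
At C, Lin picks t3 (lowest: -12).
Terminal value -12.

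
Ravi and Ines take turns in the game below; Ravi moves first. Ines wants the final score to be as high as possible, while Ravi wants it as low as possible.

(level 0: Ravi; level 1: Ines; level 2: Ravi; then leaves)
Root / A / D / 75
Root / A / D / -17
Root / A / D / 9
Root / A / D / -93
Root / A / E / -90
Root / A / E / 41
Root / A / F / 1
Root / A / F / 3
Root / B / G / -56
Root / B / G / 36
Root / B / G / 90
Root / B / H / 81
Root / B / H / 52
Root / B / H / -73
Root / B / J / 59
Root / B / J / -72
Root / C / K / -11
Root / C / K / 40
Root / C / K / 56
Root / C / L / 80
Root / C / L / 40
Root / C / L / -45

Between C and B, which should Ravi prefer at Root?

B

K (Ravi): min(-11, 40, 56) = -11
L (Ravi): min(80, 40, -45) = -45
C (Ines): max(-11, -45) = -11
G (Ravi): min(-56, 36, 90) = -56
H (Ravi): min(81, 52, -73) = -73
J (Ravi): min(59, -72) = -72
B (Ines): max(-56, -73, -72) = -56
Ravi prefers the lower value; C=-11, B=-56. B is better since -56 < -11.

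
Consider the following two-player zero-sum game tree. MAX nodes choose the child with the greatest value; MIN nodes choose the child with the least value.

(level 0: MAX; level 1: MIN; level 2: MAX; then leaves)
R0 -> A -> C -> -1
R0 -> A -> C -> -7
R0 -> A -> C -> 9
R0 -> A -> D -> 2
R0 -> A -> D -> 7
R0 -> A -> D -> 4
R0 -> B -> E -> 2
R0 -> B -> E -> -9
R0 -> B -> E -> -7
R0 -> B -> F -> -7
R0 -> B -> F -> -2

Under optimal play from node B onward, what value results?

E (MAX): max(2, -9, -7) = 2
F (MAX): max(-7, -2) = -2
B (MIN): min(2, -2) = -2

-2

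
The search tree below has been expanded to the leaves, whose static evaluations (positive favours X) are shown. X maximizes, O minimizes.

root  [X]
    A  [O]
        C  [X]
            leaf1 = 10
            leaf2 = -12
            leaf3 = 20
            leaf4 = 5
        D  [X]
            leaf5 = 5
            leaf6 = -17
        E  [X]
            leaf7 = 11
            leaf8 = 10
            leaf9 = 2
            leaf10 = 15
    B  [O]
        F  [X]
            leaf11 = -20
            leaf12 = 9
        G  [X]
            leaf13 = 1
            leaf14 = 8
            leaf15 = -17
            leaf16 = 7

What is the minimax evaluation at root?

8

C (X): max(10, -12, 20, 5) = 20
D (X): max(5, -17) = 5
E (X): max(11, 10, 2, 15) = 15
A (O): min(20, 5, 15) = 5
F (X): max(-20, 9) = 9
G (X): max(1, 8, -17, 7) = 8
B (O): min(9, 8) = 8
root (X): max(5, 8) = 8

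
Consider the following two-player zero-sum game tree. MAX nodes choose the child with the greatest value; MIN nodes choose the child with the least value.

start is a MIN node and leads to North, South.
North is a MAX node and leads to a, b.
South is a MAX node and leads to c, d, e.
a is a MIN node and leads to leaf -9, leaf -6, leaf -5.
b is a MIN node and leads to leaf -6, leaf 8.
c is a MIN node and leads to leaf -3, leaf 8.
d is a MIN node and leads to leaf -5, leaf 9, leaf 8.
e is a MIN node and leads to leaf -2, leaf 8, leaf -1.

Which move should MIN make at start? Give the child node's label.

a (MIN): min(-9, -6, -5) = -9
b (MIN): min(-6, 8) = -6
North (MAX): max(-9, -6) = -6
c (MIN): min(-3, 8) = -3
d (MIN): min(-5, 9, 8) = -5
e (MIN): min(-2, 8, -1) = -2
South (MAX): max(-3, -5, -2) = -2
start (MIN): min(-6, -2) = -6
MIN at start wants the lowest of {North=-6, South=-2}, so chooses North.

North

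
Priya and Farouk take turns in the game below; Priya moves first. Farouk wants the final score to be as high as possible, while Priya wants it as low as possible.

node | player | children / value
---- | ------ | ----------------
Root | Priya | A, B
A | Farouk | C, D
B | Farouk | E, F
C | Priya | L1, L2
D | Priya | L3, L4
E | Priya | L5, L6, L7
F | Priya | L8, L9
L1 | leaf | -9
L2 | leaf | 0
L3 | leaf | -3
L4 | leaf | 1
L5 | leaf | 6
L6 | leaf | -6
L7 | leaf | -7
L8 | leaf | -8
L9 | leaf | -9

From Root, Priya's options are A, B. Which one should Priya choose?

C (Priya): min(-9, 0) = -9
D (Priya): min(-3, 1) = -3
A (Farouk): max(-9, -3) = -3
E (Priya): min(6, -6, -7) = -7
F (Priya): min(-8, -9) = -9
B (Farouk): max(-7, -9) = -7
Root (Priya): min(-3, -7) = -7
Priya at Root wants the lowest of {A=-3, B=-7}, so chooses B.

B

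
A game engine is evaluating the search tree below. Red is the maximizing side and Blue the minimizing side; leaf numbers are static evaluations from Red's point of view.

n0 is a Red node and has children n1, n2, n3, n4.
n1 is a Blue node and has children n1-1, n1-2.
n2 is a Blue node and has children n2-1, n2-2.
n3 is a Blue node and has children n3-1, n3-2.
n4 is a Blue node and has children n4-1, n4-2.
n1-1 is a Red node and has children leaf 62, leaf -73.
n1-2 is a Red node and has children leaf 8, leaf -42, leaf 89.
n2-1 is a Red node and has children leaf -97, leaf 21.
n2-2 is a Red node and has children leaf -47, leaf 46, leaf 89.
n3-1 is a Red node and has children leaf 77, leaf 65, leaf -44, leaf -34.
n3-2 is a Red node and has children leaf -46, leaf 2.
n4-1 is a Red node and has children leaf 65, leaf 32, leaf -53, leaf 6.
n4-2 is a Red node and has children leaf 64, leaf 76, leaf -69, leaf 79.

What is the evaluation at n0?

n1-1 (Red): max(62, -73) = 62
n1-2 (Red): max(8, -42, 89) = 89
n1 (Blue): min(62, 89) = 62
n2-1 (Red): max(-97, 21) = 21
n2-2 (Red): max(-47, 46, 89) = 89
n2 (Blue): min(21, 89) = 21
n3-1 (Red): max(77, 65, -44, -34) = 77
n3-2 (Red): max(-46, 2) = 2
n3 (Blue): min(77, 2) = 2
n4-1 (Red): max(65, 32, -53, 6) = 65
n4-2 (Red): max(64, 76, -69, 79) = 79
n4 (Blue): min(65, 79) = 65
n0 (Red): max(62, 21, 2, 65) = 65

65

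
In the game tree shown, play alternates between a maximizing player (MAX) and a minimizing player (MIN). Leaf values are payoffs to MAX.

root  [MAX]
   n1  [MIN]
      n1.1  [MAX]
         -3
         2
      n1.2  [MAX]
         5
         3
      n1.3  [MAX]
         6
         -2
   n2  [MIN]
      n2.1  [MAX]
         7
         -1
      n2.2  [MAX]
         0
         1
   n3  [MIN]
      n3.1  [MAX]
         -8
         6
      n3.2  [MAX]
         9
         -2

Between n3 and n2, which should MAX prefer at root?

n3.1 (MAX): max(-8, 6) = 6
n3.2 (MAX): max(9, -2) = 9
n3 (MIN): min(6, 9) = 6
n2.1 (MAX): max(7, -1) = 7
n2.2 (MAX): max(0, 1) = 1
n2 (MIN): min(7, 1) = 1
MAX prefers the higher value; n3=6, n2=1. n3 is better since 6 > 1.

n3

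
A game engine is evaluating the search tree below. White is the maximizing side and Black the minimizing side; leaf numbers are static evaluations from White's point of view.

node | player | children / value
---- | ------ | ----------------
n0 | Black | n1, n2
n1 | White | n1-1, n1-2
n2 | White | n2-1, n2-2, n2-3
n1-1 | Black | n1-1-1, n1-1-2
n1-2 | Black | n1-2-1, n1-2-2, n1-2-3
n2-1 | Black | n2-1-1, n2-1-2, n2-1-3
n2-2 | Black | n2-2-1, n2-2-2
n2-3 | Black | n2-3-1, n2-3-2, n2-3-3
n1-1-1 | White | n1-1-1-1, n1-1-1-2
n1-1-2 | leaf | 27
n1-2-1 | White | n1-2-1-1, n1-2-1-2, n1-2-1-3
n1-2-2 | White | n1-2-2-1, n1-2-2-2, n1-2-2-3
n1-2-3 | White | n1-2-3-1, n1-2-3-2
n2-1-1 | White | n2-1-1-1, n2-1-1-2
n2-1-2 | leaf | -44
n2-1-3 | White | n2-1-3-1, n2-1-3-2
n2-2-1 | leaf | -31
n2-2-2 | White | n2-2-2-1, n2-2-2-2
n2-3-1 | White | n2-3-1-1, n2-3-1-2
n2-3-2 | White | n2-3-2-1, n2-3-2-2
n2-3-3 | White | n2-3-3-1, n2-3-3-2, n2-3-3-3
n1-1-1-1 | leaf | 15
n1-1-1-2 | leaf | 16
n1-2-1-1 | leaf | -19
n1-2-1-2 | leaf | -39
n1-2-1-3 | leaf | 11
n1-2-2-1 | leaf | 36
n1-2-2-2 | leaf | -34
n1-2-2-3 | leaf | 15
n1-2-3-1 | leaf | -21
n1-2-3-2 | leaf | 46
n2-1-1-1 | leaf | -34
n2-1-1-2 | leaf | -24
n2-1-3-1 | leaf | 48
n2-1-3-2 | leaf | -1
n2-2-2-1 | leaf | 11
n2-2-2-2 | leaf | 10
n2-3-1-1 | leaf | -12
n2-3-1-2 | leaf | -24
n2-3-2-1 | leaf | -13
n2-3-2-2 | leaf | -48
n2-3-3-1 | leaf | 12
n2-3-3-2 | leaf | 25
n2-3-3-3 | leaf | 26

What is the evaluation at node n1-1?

n1-1-1 (White): max(15, 16) = 16
n1-1 (Black): min(16, 27) = 16

16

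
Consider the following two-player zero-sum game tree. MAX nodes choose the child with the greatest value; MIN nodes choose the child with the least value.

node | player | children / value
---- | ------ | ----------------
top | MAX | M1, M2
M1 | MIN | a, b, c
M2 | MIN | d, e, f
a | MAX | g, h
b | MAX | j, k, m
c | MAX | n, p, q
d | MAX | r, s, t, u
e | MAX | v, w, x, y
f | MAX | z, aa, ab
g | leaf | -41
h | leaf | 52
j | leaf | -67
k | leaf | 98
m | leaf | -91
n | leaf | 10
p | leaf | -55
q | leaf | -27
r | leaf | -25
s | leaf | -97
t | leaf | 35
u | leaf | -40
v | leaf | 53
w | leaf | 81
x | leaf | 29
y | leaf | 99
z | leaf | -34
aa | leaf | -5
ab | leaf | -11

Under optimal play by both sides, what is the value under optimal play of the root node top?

a (MAX): max(-41, 52) = 52
b (MAX): max(-67, 98, -91) = 98
c (MAX): max(10, -55, -27) = 10
M1 (MIN): min(52, 98, 10) = 10
d (MAX): max(-25, -97, 35, -40) = 35
e (MAX): max(53, 81, 29, 99) = 99
f (MAX): max(-34, -5, -11) = -5
M2 (MIN): min(35, 99, -5) = -5
top (MAX): max(10, -5) = 10

10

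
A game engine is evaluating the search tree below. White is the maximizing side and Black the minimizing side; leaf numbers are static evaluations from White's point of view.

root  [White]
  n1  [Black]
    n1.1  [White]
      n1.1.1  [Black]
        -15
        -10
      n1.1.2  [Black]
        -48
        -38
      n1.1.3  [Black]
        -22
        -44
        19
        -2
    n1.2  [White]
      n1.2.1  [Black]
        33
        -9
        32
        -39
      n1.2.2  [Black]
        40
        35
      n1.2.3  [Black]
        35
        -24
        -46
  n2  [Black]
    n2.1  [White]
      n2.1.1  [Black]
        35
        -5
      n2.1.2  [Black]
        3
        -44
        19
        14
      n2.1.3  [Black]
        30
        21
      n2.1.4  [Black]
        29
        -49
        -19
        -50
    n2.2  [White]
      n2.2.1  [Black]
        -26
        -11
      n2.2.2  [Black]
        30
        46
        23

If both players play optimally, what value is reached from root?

n1.1.1 (Black): min(-15, -10) = -15
n1.1.2 (Black): min(-48, -38) = -48
n1.1.3 (Black): min(-22, -44, 19, -2) = -44
n1.1 (White): max(-15, -48, -44) = -15
n1.2.1 (Black): min(33, -9, 32, -39) = -39
n1.2.2 (Black): min(40, 35) = 35
n1.2.3 (Black): min(35, -24, -46) = -46
n1.2 (White): max(-39, 35, -46) = 35
n1 (Black): min(-15, 35) = -15
n2.1.1 (Black): min(35, -5) = -5
n2.1.2 (Black): min(3, -44, 19, 14) = -44
n2.1.3 (Black): min(30, 21) = 21
n2.1.4 (Black): min(29, -49, -19, -50) = -50
n2.1 (White): max(-5, -44, 21, -50) = 21
n2.2.1 (Black): min(-26, -11) = -26
n2.2.2 (Black): min(30, 46, 23) = 23
n2.2 (White): max(-26, 23) = 23
n2 (Black): min(21, 23) = 21
root (White): max(-15, 21) = 21

21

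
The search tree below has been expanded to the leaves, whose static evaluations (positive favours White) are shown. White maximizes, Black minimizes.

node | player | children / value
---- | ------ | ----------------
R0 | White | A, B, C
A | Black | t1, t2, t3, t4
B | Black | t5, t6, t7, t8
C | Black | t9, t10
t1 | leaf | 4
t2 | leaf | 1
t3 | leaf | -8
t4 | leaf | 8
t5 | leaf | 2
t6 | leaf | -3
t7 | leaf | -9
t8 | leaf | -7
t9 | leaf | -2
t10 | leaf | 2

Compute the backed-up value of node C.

-2

C (Black): min(-2, 2) = -2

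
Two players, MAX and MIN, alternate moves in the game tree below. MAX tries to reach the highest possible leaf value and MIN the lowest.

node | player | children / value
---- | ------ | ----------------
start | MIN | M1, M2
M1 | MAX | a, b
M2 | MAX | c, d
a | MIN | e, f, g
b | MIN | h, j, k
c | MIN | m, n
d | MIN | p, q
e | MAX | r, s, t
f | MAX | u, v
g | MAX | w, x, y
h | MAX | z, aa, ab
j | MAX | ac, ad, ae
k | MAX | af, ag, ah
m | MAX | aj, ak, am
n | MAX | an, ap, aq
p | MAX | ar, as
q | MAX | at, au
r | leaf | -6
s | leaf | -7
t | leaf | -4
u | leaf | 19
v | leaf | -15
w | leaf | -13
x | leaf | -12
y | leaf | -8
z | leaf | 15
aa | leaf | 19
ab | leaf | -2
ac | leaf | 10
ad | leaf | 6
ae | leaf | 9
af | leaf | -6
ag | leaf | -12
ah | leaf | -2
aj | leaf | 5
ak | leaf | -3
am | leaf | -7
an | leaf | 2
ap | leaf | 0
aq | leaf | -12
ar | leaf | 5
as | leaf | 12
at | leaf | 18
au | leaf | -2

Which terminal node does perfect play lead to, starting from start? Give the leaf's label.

e (MAX): max(-6, -7, -4) = -4
f (MAX): max(19, -15) = 19
g (MAX): max(-13, -12, -8) = -8
a (MIN): min(-4, 19, -8) = -8
h (MAX): max(15, 19, -2) = 19
j (MAX): max(10, 6, 9) = 10
k (MAX): max(-6, -12, -2) = -2
b (MIN): min(19, 10, -2) = -2
M1 (MAX): max(-8, -2) = -2
m (MAX): max(5, -3, -7) = 5
n (MAX): max(2, 0, -12) = 2
c (MIN): min(5, 2) = 2
p (MAX): max(5, 12) = 12
q (MAX): max(18, -2) = 18
d (MIN): min(12, 18) = 12
M2 (MAX): max(2, 12) = 12
start (MIN): min(-2, 12) = -2
At start, MIN picks M1 (lowest: -2).
At M1, MAX picks b (highest: -2).
At b, MIN picks k (lowest: -2).
At k, MAX picks ah (highest: -2).
Terminal value -2.

ah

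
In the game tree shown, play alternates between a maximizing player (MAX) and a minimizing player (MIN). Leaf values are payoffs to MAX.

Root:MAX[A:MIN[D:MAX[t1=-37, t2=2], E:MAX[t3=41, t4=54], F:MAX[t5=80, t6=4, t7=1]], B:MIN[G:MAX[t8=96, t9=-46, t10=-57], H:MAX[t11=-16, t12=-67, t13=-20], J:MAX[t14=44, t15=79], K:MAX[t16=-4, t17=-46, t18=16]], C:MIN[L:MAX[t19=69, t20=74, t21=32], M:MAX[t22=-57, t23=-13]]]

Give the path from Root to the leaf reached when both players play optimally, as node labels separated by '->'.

Root -> A -> D -> t2

D (MAX): max(-37, 2) = 2
E (MAX): max(41, 54) = 54
F (MAX): max(80, 4, 1) = 80
A (MIN): min(2, 54, 80) = 2
G (MAX): max(96, -46, -57) = 96
H (MAX): max(-16, -67, -20) = -16
J (MAX): max(44, 79) = 79
K (MAX): max(-4, -46, 16) = 16
B (MIN): min(96, -16, 79, 16) = -16
L (MAX): max(69, 74, 32) = 74
M (MAX): max(-57, -13) = -13
C (MIN): min(74, -13) = -13
Root (MAX): max(2, -16, -13) = 2
At Root, MAX picks A (highest: 2).
At A, MIN picks D (lowest: 2).
At D, MAX picks t2 (highest: 2).
Terminal value 2.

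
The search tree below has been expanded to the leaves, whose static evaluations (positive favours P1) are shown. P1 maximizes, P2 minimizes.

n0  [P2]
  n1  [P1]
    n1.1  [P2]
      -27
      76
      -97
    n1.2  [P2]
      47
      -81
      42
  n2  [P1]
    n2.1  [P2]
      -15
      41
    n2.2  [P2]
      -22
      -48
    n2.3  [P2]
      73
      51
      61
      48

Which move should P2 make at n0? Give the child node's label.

n1

n1.1 (P2): min(-27, 76, -97) = -97
n1.2 (P2): min(47, -81, 42) = -81
n1 (P1): max(-97, -81) = -81
n2.1 (P2): min(-15, 41) = -15
n2.2 (P2): min(-22, -48) = -48
n2.3 (P2): min(73, 51, 61, 48) = 48
n2 (P1): max(-15, -48, 48) = 48
n0 (P2): min(-81, 48) = -81
P2 at n0 wants the lowest of {n1=-81, n2=48}, so chooses n1.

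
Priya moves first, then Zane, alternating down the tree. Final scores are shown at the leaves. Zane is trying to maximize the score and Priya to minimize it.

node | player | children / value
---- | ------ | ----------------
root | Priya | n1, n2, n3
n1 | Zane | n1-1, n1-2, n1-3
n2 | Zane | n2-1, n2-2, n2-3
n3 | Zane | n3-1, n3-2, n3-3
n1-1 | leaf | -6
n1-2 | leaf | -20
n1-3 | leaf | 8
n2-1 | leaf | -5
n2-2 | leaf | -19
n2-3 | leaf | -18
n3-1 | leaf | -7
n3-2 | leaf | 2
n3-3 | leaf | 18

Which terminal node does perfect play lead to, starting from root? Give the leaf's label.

n1 (Zane): max(-6, -20, 8) = 8
n2 (Zane): max(-5, -19, -18) = -5
n3 (Zane): max(-7, 2, 18) = 18
root (Priya): min(8, -5, 18) = -5
At root, Priya picks n2 (lowest: -5).
At n2, Zane picks n2-1 (highest: -5).
Terminal value -5.

n2-1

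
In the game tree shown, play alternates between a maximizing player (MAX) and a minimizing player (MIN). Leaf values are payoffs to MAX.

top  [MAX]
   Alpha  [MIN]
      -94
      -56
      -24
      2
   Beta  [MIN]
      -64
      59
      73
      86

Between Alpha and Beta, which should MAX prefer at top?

Beta

Alpha (MIN): min(-94, -56, -24, 2) = -94
Beta (MIN): min(-64, 59, 73, 86) = -64
MAX prefers the higher value; Alpha=-94, Beta=-64. Beta is better since -64 > -94.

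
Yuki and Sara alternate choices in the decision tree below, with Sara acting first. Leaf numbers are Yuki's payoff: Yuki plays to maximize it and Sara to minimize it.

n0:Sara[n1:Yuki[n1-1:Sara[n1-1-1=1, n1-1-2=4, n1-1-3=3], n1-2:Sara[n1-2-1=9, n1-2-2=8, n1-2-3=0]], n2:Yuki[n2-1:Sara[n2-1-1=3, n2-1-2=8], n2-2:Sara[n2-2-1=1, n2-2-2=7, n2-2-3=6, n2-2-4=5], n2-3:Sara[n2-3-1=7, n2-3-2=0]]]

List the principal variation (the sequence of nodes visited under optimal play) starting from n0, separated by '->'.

n0 -> n1 -> n1-1 -> n1-1-1

n1-1 (Sara): min(1, 4, 3) = 1
n1-2 (Sara): min(9, 8, 0) = 0
n1 (Yuki): max(1, 0) = 1
n2-1 (Sara): min(3, 8) = 3
n2-2 (Sara): min(1, 7, 6, 5) = 1
n2-3 (Sara): min(7, 0) = 0
n2 (Yuki): max(3, 1, 0) = 3
n0 (Sara): min(1, 3) = 1
At n0, Sara picks n1 (lowest: 1).
At n1, Yuki picks n1-1 (highest: 1).
At n1-1, Sara picks n1-1-1 (lowest: 1).
Terminal value 1.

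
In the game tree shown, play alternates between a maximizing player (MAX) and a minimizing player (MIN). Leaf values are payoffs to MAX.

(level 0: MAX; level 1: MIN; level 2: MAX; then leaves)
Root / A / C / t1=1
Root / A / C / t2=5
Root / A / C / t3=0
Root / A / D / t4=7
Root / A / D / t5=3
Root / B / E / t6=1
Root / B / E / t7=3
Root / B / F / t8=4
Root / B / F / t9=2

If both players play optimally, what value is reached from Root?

5

C (MAX): max(1, 5, 0) = 5
D (MAX): max(7, 3) = 7
A (MIN): min(5, 7) = 5
E (MAX): max(1, 3) = 3
F (MAX): max(4, 2) = 4
B (MIN): min(3, 4) = 3
Root (MAX): max(5, 3) = 5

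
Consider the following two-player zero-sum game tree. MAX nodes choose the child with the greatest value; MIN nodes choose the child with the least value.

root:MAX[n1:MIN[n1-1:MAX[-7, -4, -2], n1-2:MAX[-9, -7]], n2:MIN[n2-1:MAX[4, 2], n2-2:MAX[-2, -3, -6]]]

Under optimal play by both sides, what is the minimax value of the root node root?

-2

n1-1 (MAX): max(-7, -4, -2) = -2
n1-2 (MAX): max(-9, -7) = -7
n1 (MIN): min(-2, -7) = -7
n2-1 (MAX): max(4, 2) = 4
n2-2 (MAX): max(-2, -3, -6) = -2
n2 (MIN): min(4, -2) = -2
root (MAX): max(-7, -2) = -2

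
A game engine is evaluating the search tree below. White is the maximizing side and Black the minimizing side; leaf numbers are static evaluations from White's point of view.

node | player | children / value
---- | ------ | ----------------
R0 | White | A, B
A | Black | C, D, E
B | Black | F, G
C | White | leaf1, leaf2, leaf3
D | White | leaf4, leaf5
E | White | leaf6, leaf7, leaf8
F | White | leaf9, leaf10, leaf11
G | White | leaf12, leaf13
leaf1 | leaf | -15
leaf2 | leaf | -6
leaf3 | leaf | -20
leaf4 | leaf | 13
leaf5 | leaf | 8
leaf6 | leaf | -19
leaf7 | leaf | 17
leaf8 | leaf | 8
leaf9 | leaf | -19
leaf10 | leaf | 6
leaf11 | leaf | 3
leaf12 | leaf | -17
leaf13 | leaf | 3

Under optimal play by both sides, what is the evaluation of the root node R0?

3

C (White): max(-15, -6, -20) = -6
D (White): max(13, 8) = 13
E (White): max(-19, 17, 8) = 17
A (Black): min(-6, 13, 17) = -6
F (White): max(-19, 6, 3) = 6
G (White): max(-17, 3) = 3
B (Black): min(6, 3) = 3
R0 (White): max(-6, 3) = 3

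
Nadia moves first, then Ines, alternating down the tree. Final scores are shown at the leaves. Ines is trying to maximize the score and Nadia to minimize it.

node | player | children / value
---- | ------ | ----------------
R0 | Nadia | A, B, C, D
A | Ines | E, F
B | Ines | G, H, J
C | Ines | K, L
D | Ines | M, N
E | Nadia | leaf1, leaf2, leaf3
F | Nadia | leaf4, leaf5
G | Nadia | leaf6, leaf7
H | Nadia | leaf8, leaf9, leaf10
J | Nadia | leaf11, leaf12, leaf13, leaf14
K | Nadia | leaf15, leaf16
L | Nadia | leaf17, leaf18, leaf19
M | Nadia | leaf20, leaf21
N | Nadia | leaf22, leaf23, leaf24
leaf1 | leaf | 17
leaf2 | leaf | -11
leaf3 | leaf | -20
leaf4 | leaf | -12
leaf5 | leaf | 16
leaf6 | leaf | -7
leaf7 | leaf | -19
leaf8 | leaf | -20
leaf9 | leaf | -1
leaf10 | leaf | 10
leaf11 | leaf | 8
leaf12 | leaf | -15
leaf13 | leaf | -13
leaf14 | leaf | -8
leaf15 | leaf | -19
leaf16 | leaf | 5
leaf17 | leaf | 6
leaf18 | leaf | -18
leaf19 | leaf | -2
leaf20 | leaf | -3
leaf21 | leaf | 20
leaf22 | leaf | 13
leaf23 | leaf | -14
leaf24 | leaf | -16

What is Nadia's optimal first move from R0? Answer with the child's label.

E (Nadia): min(17, -11, -20) = -20
F (Nadia): min(-12, 16) = -12
A (Ines): max(-20, -12) = -12
G (Nadia): min(-7, -19) = -19
H (Nadia): min(-20, -1, 10) = -20
J (Nadia): min(8, -15, -13, -8) = -15
B (Ines): max(-19, -20, -15) = -15
K (Nadia): min(-19, 5) = -19
L (Nadia): min(6, -18, -2) = -18
C (Ines): max(-19, -18) = -18
M (Nadia): min(-3, 20) = -3
N (Nadia): min(13, -14, -16) = -16
D (Ines): max(-3, -16) = -3
R0 (Nadia): min(-12, -15, -18, -3) = -18
Nadia at R0 wants the lowest of {A=-12, B=-15, C=-18, D=-3}, so chooses C.

C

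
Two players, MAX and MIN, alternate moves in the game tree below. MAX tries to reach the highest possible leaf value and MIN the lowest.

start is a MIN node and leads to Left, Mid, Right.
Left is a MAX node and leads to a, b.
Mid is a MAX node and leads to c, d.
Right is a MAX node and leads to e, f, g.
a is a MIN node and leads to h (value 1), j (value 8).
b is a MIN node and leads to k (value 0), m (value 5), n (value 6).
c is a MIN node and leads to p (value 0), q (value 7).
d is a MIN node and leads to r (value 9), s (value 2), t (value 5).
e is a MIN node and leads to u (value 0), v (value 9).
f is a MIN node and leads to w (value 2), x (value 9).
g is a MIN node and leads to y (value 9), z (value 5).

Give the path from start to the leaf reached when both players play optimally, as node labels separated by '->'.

start -> Left -> a -> h

a (MIN): min(1, 8) = 1
b (MIN): min(0, 5, 6) = 0
Left (MAX): max(1, 0) = 1
c (MIN): min(0, 7) = 0
d (MIN): min(9, 2, 5) = 2
Mid (MAX): max(0, 2) = 2
e (MIN): min(0, 9) = 0
f (MIN): min(2, 9) = 2
g (MIN): min(9, 5) = 5
Right (MAX): max(0, 2, 5) = 5
start (MIN): min(1, 2, 5) = 1
At start, MIN picks Left (lowest: 1).
At Left, MAX picks a (highest: 1).
At a, MIN picks h (lowest: 1).
Terminal value 1.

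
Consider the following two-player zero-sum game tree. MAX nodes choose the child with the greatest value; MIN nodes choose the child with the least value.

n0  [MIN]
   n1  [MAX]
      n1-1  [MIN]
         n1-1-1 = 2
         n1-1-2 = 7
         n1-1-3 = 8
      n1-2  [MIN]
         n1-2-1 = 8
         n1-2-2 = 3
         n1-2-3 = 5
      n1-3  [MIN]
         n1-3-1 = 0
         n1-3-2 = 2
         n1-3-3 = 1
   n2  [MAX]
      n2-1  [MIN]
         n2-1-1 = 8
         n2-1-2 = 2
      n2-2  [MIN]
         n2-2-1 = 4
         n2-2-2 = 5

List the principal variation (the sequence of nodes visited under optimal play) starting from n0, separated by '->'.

n1-1 (MIN): min(2, 7, 8) = 2
n1-2 (MIN): min(8, 3, 5) = 3
n1-3 (MIN): min(0, 2, 1) = 0
n1 (MAX): max(2, 3, 0) = 3
n2-1 (MIN): min(8, 2) = 2
n2-2 (MIN): min(4, 5) = 4
n2 (MAX): max(2, 4) = 4
n0 (MIN): min(3, 4) = 3
At n0, MIN picks n1 (lowest: 3).
At n1, MAX picks n1-2 (highest: 3).
At n1-2, MIN picks n1-2-2 (lowest: 3).
Terminal value 3.

n0 -> n1 -> n1-2 -> n1-2-2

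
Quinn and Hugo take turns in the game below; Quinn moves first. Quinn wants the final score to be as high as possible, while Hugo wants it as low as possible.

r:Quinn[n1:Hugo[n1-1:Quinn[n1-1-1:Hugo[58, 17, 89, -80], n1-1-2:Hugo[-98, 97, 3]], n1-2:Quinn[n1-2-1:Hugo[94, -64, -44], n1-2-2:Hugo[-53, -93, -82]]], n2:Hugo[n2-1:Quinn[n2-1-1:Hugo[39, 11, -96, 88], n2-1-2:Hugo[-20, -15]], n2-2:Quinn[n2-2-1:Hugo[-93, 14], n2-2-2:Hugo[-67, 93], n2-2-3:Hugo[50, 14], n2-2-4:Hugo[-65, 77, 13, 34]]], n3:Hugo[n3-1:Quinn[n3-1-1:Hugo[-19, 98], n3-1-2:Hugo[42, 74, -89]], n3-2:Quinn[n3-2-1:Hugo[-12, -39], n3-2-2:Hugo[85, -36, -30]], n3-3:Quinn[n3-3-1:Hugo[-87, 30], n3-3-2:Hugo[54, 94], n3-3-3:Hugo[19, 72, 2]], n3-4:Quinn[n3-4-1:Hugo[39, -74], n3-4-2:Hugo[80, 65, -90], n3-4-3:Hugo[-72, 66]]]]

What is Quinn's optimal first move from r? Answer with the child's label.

n2

n1-1-1 (Hugo): min(58, 17, 89, -80) = -80
n1-1-2 (Hugo): min(-98, 97, 3) = -98
n1-1 (Quinn): max(-80, -98) = -80
n1-2-1 (Hugo): min(94, -64, -44) = -64
n1-2-2 (Hugo): min(-53, -93, -82) = -93
n1-2 (Quinn): max(-64, -93) = -64
n1 (Hugo): min(-80, -64) = -80
n2-1-1 (Hugo): min(39, 11, -96, 88) = -96
n2-1-2 (Hugo): min(-20, -15) = -20
n2-1 (Quinn): max(-96, -20) = -20
n2-2-1 (Hugo): min(-93, 14) = -93
n2-2-2 (Hugo): min(-67, 93) = -67
n2-2-3 (Hugo): min(50, 14) = 14
n2-2-4 (Hugo): min(-65, 77, 13, 34) = -65
n2-2 (Quinn): max(-93, -67, 14, -65) = 14
n2 (Hugo): min(-20, 14) = -20
n3-1-1 (Hugo): min(-19, 98) = -19
n3-1-2 (Hugo): min(42, 74, -89) = -89
n3-1 (Quinn): max(-19, -89) = -19
n3-2-1 (Hugo): min(-12, -39) = -39
n3-2-2 (Hugo): min(85, -36, -30) = -36
n3-2 (Quinn): max(-39, -36) = -36
n3-3-1 (Hugo): min(-87, 30) = -87
n3-3-2 (Hugo): min(54, 94) = 54
n3-3-3 (Hugo): min(19, 72, 2) = 2
n3-3 (Quinn): max(-87, 54, 2) = 54
n3-4-1 (Hugo): min(39, -74) = -74
n3-4-2 (Hugo): min(80, 65, -90) = -90
n3-4-3 (Hugo): min(-72, 66) = -72
n3-4 (Quinn): max(-74, -90, -72) = -72
n3 (Hugo): min(-19, -36, 54, -72) = -72
r (Quinn): max(-80, -20, -72) = -20
Quinn at r wants the highest of {n1=-80, n2=-20, n3=-72}, so chooses n2.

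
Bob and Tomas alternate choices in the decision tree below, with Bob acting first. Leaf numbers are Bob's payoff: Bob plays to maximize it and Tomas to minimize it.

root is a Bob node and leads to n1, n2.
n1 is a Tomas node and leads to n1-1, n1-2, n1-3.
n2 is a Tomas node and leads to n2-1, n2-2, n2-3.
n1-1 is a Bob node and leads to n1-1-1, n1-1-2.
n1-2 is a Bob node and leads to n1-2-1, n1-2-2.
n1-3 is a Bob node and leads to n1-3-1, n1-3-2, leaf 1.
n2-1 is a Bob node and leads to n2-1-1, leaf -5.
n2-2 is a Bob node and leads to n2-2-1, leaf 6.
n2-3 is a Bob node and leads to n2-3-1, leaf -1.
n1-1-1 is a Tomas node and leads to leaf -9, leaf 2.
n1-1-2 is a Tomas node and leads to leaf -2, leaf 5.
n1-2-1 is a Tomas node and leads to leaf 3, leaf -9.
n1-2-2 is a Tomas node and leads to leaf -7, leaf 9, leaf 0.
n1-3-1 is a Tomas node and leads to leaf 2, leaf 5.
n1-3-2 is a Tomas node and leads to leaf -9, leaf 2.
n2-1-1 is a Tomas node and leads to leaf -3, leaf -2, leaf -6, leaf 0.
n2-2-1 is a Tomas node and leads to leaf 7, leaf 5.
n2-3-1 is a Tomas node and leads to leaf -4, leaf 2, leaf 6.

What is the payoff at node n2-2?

6

n2-2-1 (Tomas): min(7, 5) = 5
n2-2 (Bob): max(5, 6) = 6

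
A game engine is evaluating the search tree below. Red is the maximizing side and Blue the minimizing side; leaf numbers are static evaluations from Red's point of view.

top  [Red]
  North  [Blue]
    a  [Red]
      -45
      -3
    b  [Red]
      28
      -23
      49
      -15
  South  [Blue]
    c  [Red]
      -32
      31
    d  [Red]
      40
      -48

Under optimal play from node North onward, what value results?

-3

a (Red): max(-45, -3) = -3
b (Red): max(28, -23, 49, -15) = 49
North (Blue): min(-3, 49) = -3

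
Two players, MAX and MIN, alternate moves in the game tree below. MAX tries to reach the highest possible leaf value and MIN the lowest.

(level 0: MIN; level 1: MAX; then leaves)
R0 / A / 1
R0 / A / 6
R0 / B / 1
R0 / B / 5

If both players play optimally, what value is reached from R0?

A (MAX): max(1, 6) = 6
B (MAX): max(1, 5) = 5
R0 (MIN): min(6, 5) = 5

5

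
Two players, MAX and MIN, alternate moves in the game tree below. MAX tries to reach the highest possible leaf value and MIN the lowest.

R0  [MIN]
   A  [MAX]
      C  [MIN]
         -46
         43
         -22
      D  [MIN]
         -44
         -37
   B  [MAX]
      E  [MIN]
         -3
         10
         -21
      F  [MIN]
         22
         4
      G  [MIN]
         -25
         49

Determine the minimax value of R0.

-44

C (MIN): min(-46, 43, -22) = -46
D (MIN): min(-44, -37) = -44
A (MAX): max(-46, -44) = -44
E (MIN): min(-3, 10, -21) = -21
F (MIN): min(22, 4) = 4
G (MIN): min(-25, 49) = -25
B (MAX): max(-21, 4, -25) = 4
R0 (MIN): min(-44, 4) = -44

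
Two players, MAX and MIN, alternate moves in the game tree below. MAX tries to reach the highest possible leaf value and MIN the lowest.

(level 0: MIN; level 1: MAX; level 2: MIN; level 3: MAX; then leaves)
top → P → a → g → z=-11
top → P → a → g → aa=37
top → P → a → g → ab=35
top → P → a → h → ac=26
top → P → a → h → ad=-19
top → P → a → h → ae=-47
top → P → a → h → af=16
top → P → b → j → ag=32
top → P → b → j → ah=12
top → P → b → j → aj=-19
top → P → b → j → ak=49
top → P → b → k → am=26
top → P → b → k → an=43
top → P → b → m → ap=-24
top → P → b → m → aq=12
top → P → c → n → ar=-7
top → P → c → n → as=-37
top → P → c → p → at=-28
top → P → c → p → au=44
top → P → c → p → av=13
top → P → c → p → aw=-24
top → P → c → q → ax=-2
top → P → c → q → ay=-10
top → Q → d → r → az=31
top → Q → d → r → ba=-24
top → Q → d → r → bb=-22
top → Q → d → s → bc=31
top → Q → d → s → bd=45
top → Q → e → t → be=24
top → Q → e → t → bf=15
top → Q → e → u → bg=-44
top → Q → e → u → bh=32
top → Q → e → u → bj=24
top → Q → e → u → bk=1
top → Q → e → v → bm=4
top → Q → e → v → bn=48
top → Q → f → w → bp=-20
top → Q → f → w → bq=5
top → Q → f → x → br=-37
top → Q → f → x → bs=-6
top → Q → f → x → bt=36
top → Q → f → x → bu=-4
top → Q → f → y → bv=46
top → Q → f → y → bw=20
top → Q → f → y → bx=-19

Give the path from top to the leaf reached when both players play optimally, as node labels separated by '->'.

g (MAX): max(-11, 37, 35) = 37
h (MAX): max(26, -19, -47, 16) = 26
a (MIN): min(37, 26) = 26
j (MAX): max(32, 12, -19, 49) = 49
k (MAX): max(26, 43) = 43
m (MAX): max(-24, 12) = 12
b (MIN): min(49, 43, 12) = 12
n (MAX): max(-7, -37) = -7
p (MAX): max(-28, 44, 13, -24) = 44
q (MAX): max(-2, -10) = -2
c (MIN): min(-7, 44, -2) = -7
P (MAX): max(26, 12, -7) = 26
r (MAX): max(31, -24, -22) = 31
s (MAX): max(31, 45) = 45
d (MIN): min(31, 45) = 31
t (MAX): max(24, 15) = 24
u (MAX): max(-44, 32, 24, 1) = 32
v (MAX): max(4, 48) = 48
e (MIN): min(24, 32, 48) = 24
w (MAX): max(-20, 5) = 5
x (MAX): max(-37, -6, 36, -4) = 36
y (MAX): max(46, 20, -19) = 46
f (MIN): min(5, 36, 46) = 5
Q (MAX): max(31, 24, 5) = 31
top (MIN): min(26, 31) = 26
At top, MIN picks P (lowest: 26).
At P, MAX picks a (highest: 26).
At a, MIN picks h (lowest: 26).
At h, MAX picks ac (highest: 26).
Terminal value 26.

top -> P -> a -> h -> ac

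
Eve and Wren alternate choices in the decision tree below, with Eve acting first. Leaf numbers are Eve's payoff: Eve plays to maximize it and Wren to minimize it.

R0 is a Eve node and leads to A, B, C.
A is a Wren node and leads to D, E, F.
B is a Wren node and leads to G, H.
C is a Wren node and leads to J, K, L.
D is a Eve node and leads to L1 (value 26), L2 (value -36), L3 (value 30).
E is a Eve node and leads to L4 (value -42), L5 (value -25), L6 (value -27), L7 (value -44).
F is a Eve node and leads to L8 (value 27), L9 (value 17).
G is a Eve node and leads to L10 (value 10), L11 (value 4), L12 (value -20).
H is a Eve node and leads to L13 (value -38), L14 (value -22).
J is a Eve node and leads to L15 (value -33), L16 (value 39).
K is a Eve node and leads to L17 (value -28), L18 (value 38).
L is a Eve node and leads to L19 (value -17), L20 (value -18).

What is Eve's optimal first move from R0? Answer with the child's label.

D (Eve): max(26, -36, 30) = 30
E (Eve): max(-42, -25, -27, -44) = -25
F (Eve): max(27, 17) = 27
A (Wren): min(30, -25, 27) = -25
G (Eve): max(10, 4, -20) = 10
H (Eve): max(-38, -22) = -22
B (Wren): min(10, -22) = -22
J (Eve): max(-33, 39) = 39
K (Eve): max(-28, 38) = 38
L (Eve): max(-17, -18) = -17
C (Wren): min(39, 38, -17) = -17
R0 (Eve): max(-25, -22, -17) = -17
Eve at R0 wants the highest of {A=-25, B=-22, C=-17}, so chooses C.

C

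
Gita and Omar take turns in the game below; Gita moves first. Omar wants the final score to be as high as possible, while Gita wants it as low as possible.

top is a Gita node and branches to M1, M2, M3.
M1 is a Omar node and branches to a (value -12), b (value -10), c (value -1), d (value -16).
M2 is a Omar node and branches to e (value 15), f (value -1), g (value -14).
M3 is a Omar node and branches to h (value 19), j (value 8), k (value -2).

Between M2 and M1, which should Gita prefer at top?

M2 (Omar): max(15, -1, -14) = 15
M1 (Omar): max(-12, -10, -1, -16) = -1
Gita prefers the lower value; M2=15, M1=-1. M1 is better since -1 < 15.

M1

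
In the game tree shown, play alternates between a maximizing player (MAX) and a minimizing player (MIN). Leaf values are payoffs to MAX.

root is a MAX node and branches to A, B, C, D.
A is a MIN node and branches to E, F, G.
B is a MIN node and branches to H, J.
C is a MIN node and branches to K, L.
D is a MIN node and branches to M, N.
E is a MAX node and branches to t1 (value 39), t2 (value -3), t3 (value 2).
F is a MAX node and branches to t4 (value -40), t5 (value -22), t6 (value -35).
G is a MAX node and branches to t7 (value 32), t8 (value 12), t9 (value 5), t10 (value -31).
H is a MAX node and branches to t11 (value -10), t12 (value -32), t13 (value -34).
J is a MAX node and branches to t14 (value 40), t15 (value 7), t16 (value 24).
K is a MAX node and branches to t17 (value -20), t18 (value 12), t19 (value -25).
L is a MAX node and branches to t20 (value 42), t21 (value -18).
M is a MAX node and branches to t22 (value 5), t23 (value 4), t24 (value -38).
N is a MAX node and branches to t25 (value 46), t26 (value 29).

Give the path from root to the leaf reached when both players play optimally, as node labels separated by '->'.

E (MAX): max(39, -3, 2) = 39
F (MAX): max(-40, -22, -35) = -22
G (MAX): max(32, 12, 5, -31) = 32
A (MIN): min(39, -22, 32) = -22
H (MAX): max(-10, -32, -34) = -10
J (MAX): max(40, 7, 24) = 40
B (MIN): min(-10, 40) = -10
K (MAX): max(-20, 12, -25) = 12
L (MAX): max(42, -18) = 42
C (MIN): min(12, 42) = 12
M (MAX): max(5, 4, -38) = 5
N (MAX): max(46, 29) = 46
D (MIN): min(5, 46) = 5
root (MAX): max(-22, -10, 12, 5) = 12
At root, MAX picks C (highest: 12).
At C, MIN picks K (lowest: 12).
At K, MAX picks t18 (highest: 12).
Terminal value 12.

root -> C -> K -> t18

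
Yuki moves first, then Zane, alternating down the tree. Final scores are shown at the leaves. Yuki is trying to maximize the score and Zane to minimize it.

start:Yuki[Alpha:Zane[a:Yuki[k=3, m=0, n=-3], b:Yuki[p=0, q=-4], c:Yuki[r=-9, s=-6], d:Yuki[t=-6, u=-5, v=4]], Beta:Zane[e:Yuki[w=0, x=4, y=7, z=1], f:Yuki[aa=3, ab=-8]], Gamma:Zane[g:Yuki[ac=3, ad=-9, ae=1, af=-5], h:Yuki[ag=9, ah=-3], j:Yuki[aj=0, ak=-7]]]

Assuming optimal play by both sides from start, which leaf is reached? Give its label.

aa

a (Yuki): max(3, 0, -3) = 3
b (Yuki): max(0, -4) = 0
c (Yuki): max(-9, -6) = -6
d (Yuki): max(-6, -5, 4) = 4
Alpha (Zane): min(3, 0, -6, 4) = -6
e (Yuki): max(0, 4, 7, 1) = 7
f (Yuki): max(3, -8) = 3
Beta (Zane): min(7, 3) = 3
g (Yuki): max(3, -9, 1, -5) = 3
h (Yuki): max(9, -3) = 9
j (Yuki): max(0, -7) = 0
Gamma (Zane): min(3, 9, 0) = 0
start (Yuki): max(-6, 3, 0) = 3
At start, Yuki picks Beta (highest: 3).
At Beta, Zane picks f (lowest: 3).
At f, Yuki picks aa (highest: 3).
Terminal value 3.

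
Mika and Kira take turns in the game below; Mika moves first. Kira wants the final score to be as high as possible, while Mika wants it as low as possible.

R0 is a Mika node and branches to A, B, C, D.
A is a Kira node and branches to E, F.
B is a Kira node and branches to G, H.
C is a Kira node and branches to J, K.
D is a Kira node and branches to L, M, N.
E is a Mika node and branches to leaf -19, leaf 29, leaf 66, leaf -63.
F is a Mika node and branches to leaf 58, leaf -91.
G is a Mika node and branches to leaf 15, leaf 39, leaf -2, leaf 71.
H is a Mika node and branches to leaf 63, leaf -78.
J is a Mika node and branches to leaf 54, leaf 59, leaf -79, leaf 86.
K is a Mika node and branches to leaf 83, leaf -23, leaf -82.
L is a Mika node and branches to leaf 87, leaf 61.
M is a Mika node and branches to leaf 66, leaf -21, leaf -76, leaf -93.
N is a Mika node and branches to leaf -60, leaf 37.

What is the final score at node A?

-63

E (Mika): min(-19, 29, 66, -63) = -63
F (Mika): min(58, -91) = -91
A (Kira): max(-63, -91) = -63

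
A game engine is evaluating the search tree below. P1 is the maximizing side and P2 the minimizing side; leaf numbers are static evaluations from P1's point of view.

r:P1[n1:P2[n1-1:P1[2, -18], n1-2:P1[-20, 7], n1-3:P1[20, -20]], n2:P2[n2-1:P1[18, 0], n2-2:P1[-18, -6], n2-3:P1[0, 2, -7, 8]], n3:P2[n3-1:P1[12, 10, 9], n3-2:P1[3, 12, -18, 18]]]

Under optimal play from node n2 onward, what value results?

-6

n2-1 (P1): max(18, 0) = 18
n2-2 (P1): max(-18, -6) = -6
n2-3 (P1): max(0, 2, -7, 8) = 8
n2 (P2): min(18, -6, 8) = -6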